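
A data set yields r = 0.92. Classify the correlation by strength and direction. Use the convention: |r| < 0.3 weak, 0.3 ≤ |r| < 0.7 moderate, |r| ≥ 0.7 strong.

strong positive

r = 0.92 > 0 so the relationship is positive.
|r| = 0.92, which falls in the strong range.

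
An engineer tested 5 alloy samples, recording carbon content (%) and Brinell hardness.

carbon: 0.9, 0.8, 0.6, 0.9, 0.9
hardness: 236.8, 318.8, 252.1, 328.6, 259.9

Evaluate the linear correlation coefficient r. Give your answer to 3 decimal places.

0.193

n = 5, Σx = 4.1, Σy = 1396.2, Σx² = 3.43, Σy² = 396788.06, Σxy = 1149.07
nΣxy − ΣxΣy = 5745.35 − 5724.42 = 20.93
nΣx² − (Σx)² = 17.15 − 16.81 = 0.34; nΣy² − (Σy)² = 1983940.3 − 1949374.44 = 34565.86
r = 20.93 / √(0.34 × 34565.86) = 20.93 / 108.4085 ≈ 0.193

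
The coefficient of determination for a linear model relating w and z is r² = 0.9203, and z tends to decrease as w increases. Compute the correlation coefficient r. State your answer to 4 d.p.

-0.9593

|r| = √0.9203 = 0.9593
The association is negative, so r = −0.9593.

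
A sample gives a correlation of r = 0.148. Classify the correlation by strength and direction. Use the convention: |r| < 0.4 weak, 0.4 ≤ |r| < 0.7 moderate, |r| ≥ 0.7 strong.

weak positive

r = 0.148 > 0 so the relationship is positive.
|r| = 0.148, which falls in the weak range.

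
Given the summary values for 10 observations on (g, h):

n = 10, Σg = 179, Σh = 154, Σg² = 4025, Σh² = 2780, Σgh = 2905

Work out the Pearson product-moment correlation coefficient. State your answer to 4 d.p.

r = (nΣgh − ΣgΣh) / √[(nΣg² − (Σg)²)(nΣh² − (Σh)²)]
Numerator: 10×2905 − 179×154 = 1484
Denominator: √[(40250 − 32041)(27800 − 23716)] = √[8209 × 4084] = 5790.1257
r = 1484 / 5790.1257 ≈ 0.2563

0.2563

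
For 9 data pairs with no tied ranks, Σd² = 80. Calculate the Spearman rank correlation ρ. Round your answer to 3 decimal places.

0.333

ρ = 1 − 6Σd² / [n(n²−1)] = 1 − 6×80 / (9×80)
  = 1 − 480/720 = 1 − 0.6667 ≈ 0.333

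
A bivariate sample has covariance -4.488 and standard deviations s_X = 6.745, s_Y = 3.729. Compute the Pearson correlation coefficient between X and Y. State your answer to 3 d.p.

r = Cov(X,Y) / (s_X · s_Y) = -4.488 / (6.745 × 3.729)
  = -4.488 / 25.1521 ≈ -0.178

-0.178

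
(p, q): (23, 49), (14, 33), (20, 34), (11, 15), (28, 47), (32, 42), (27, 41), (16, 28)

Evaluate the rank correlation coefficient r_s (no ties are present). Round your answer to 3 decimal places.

Rank p: 5, 2, 4, 1, 7, 8, 6, 3
Rank q: 8, 3, 4, 1, 7, 6, 5, 2
d = rank(p) − rank(q): -3, -1, 0, 0, 0, 2, 1, 1; Σd² = 16
ρ = 1 − 6Σd² / [n(n²−1)] = 1 − 6×16 / (8×63) = 1 − 96/504 ≈ 0.810

0.810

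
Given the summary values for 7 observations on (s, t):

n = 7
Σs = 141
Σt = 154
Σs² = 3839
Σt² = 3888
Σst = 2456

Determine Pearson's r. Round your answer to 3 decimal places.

r = (nΣst − ΣsΣt) / √[(nΣs² − (Σs)²)(nΣt² − (Σt)²)]
Numerator: 7×2456 − 141×154 = -4522
Denominator: √[(26873 − 19881)(27216 − 23716)] = √[6992 × 3500] = 4946.9182
r = -4522 / 4946.9182 ≈ -0.914

-0.914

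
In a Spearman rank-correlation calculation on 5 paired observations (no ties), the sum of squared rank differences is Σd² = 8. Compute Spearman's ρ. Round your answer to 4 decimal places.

0.6000

ρ = 1 − 6Σd² / [n(n²−1)] = 1 − 6×8 / (5×24)
  = 1 − 48/120 = 1 − 0.40000 ≈ 0.6000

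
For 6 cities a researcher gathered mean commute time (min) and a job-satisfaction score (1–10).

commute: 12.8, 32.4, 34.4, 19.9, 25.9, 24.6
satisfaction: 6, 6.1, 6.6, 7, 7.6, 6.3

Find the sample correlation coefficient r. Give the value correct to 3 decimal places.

n = 6, Σx = 150, Σy = 39.6, Σx² = 4068.94, Σy² = 263.22, Σxy = 992.6
nΣxy − ΣxΣy = 5955.6 − 5940 = 15.6
nΣx² − (Σx)² = 24413.64 − 22500 = 1913.64; nΣy² − (Σy)² = 1579.32 − 1568.16 = 11.16
r = 15.6 / √(1913.64 × 11.16) = 15.6 / 146.1377 ≈ 0.107

0.107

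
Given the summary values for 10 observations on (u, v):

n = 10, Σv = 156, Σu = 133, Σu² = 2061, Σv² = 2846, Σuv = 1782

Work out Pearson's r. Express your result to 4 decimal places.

-0.8436

r = (nΣuv − ΣuΣv) / √[(nΣu² − (Σu)²)(nΣv² − (Σv)²)]
Numerator: 10×1782 − 133×156 = -2928
Denominator: √[(20610 − 17689)(28460 − 24336)] = √[2921 × 4124] = 3470.7642
r = -2928 / 3470.7642 ≈ -0.8436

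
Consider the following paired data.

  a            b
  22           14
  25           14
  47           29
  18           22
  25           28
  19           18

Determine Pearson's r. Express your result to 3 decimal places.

0.588

n = 6, Σa = 156, Σb = 125, Σa² = 4628, Σb² = 2825, Σab = 3459
nΣab − ΣaΣb = 20754 − 19500 = 1254
nΣa² − (Σa)² = 27768 − 24336 = 3432; nΣb² − (Σb)² = 16950 − 15625 = 1325
r = 1254 / √(3432 × 1325) = 1254 / 2132.4634 ≈ 0.588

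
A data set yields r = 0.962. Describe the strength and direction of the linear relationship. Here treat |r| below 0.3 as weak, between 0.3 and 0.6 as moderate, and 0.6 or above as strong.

strong positive

r = 0.962 > 0 so the relationship is positive.
|r| = 0.962, which falls in the strong range.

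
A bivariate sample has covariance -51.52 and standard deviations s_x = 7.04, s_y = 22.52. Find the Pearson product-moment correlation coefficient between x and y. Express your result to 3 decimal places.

-0.325

r = Cov(x,y) / (s_x · s_y) = -51.52 / (7.04 × 22.52)
  = -51.52 / 158.5408 ≈ -0.325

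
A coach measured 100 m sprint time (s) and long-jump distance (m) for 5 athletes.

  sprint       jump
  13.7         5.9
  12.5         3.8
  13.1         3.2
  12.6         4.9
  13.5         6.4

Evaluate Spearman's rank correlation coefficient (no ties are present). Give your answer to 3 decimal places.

0.600

Rank sprint: 5, 1, 3, 2, 4
Rank jump: 4, 2, 1, 3, 5
d = rank(sprint) − rank(jump): 1, -1, 2, -1, -1; Σd² = 8
ρ = 1 − 6Σd² / [n(n²−1)] = 1 − 6×8 / (5×24) = 1 − 48/120 ≈ 0.600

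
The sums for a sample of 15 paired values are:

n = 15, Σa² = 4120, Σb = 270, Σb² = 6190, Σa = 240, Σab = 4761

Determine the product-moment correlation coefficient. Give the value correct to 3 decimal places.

r = (nΣab − ΣaΣb) / √[(nΣa² − (Σa)²)(nΣb² − (Σb)²)]
Numerator: 15×4761 − 240×270 = 6615
Denominator: √[(61800 − 57600)(92850 − 72900)] = √[4200 × 19950] = 9153.6878
r = 6615 / 9153.6878 ≈ 0.723

0.723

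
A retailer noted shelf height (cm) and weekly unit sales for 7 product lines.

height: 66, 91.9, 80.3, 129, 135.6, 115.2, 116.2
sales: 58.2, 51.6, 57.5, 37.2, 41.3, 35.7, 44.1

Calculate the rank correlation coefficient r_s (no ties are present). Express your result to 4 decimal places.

Rank height: 1, 3, 2, 6, 7, 4, 5
Rank sales: 7, 5, 6, 2, 3, 1, 4
d = rank(height) − rank(sales): -6, -2, -4, 4, 4, 3, 1; Σd² = 98
ρ = 1 − 6Σd² / [n(n²−1)] = 1 − 6×98 / (7×48) = 1 − 588/336 ≈ -0.7500

-0.7500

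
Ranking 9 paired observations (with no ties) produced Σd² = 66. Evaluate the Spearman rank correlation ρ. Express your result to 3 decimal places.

ρ = 1 − 6Σd² / [n(n²−1)] = 1 − 6×66 / (9×80)
  = 1 − 396/720 = 1 − 0.5500 ≈ 0.450

0.450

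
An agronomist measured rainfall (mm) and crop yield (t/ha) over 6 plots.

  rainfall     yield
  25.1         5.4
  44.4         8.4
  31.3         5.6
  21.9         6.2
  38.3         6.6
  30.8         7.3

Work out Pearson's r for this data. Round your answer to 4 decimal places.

n = 6, Σx = 191.8, Σy = 39.5, Σx² = 6476.2, Σy² = 266.37, Σxy = 1297.18
nΣxy − ΣxΣy = 7783.08 − 7576.1 = 206.98
nΣx² − (Σx)² = 38857.2 − 36787.24 = 2069.96; nΣy² − (Σy)² = 1598.22 − 1560.25 = 37.97
r = 206.98 / √(2069.96 × 37.97) = 206.98 / 280.3505 ≈ 0.7383

0.7383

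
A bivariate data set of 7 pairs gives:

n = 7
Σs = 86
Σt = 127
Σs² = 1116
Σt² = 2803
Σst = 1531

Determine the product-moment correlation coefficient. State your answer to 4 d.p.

-0.1701

r = (nΣst − ΣsΣt) / √[(nΣs² − (Σs)²)(nΣt² − (Σt)²)]
Numerator: 7×1531 − 86×127 = -205
Denominator: √[(7812 − 7396)(19621 − 16129)] = √[416 × 3492] = 1205.2684
r = -205 / 1205.2684 ≈ -0.1701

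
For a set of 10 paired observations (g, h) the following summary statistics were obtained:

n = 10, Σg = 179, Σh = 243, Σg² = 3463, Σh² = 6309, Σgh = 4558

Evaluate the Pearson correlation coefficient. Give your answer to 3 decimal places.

r = (nΣgh − ΣgΣh) / √[(nΣg² − (Σg)²)(nΣh² − (Σh)²)]
Numerator: 10×4558 − 179×243 = 2083
Denominator: √[(34630 − 32041)(63090 − 59049)] = √[2589 × 4041] = 3234.5245
r = 2083 / 3234.5245 ≈ 0.644

0.644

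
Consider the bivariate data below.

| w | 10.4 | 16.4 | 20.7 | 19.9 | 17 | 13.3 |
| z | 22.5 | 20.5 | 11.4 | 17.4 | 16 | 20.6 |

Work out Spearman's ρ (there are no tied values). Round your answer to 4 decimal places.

Rank w: 1, 3, 6, 5, 4, 2
Rank z: 6, 4, 1, 3, 2, 5
d = rank(w) − rank(z): -5, -1, 5, 2, 2, -3; Σd² = 68
ρ = 1 − 6Σd² / [n(n²−1)] = 1 − 6×68 / (6×35) = 1 − 408/210 ≈ -0.9429

-0.9429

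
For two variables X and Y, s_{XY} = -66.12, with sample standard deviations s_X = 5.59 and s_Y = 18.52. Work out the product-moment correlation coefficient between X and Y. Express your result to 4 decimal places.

r = Cov(X,Y) / (s_X · s_Y) = -66.12 / (5.59 × 18.52)
  = -66.12 / 103.5268 ≈ -0.6387

-0.6387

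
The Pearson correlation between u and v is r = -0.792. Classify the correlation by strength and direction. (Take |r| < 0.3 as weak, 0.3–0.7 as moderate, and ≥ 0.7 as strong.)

strong negative

r = -0.792 < 0 so the relationship is negative.
|r| = 0.792, which falls in the strong range.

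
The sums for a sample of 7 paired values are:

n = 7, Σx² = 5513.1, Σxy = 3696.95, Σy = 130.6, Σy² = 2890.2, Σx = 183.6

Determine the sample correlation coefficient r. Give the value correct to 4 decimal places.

0.4827

r = (nΣxy − ΣxΣy) / √[(nΣx² − (Σx)²)(nΣy² − (Σy)²)]
Numerator: 7×3696.95 − 183.6×130.6 = 1900.49
Denominator: √[(38591.7 − 33708.96)(20231.4 − 17056.36)] = √[4882.74 × 3175.04] = 3937.3716
r = 1900.49 / 3937.3716 ≈ 0.4827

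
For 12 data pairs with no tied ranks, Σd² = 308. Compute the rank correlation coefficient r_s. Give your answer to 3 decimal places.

-0.077

ρ = 1 − 6Σd² / [n(n²−1)] = 1 − 6×308 / (12×143)
  = 1 − 1848/1716 = 1 − 1.0769 ≈ -0.077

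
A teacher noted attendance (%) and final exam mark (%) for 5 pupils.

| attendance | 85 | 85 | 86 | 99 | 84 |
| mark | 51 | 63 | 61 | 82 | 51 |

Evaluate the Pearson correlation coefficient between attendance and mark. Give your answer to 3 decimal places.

0.925

n = 5, Σx = 439, Σy = 308, Σx² = 38703, Σy² = 19616, Σxy = 27338
nΣxy − ΣxΣy = 136690 − 135212 = 1478
nΣx² − (Σx)² = 193515 − 192721 = 794; nΣy² − (Σy)² = 98080 − 94864 = 3216
r = 1478 / √(794 × 3216) = 1478 / 1597.9687 ≈ 0.925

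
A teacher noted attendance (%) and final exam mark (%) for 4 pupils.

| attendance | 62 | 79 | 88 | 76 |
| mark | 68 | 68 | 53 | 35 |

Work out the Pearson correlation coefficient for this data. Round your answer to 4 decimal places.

n = 4, Σx = 305, Σy = 224, Σx² = 23605, Σy² = 13282, Σxy = 16912
nΣxy − ΣxΣy = 67648 − 68320 = -672
nΣx² − (Σx)² = 94420 − 93025 = 1395; nΣy² − (Σy)² = 53128 − 50176 = 2952
r = -672 / √(1395 × 2952) = -672 / 2029.2954 ≈ -0.3311

-0.3311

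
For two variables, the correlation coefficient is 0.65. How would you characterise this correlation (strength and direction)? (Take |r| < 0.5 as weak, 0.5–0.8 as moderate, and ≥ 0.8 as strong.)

r = 0.65 > 0 so the relationship is positive.
|r| = 0.65, which falls in the moderate range.

moderate positive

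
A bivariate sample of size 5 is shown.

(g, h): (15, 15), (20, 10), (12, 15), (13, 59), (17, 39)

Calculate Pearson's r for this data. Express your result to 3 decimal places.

-0.337

n = 5, Σg = 77, Σh = 138, Σg² = 1227, Σh² = 5552, Σgh = 2035
nΣgh − ΣgΣh = 10175 − 10626 = -451
nΣg² − (Σg)² = 6135 − 5929 = 206; nΣh² − (Σh)² = 27760 − 19044 = 8716
r = -451 / √(206 × 8716) = -451 / 1339.9612 ≈ -0.337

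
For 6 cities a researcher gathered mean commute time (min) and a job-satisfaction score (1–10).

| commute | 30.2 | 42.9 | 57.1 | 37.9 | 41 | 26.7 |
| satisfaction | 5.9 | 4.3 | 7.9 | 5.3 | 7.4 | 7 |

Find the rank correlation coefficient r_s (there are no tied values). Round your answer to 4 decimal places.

0.2000

Rank commute: 2, 5, 6, 3, 4, 1
Rank satisfaction: 3, 1, 6, 2, 5, 4
d = rank(commute) − rank(satisfaction): -1, 4, 0, 1, -1, -3; Σd² = 28
ρ = 1 − 6Σd² / [n(n²−1)] = 1 − 6×28 / (6×35) = 1 − 168/210 ≈ 0.2000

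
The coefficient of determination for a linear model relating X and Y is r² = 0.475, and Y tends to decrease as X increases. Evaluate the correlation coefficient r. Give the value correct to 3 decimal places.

|r| = √0.475 = 0.689
The association is negative, so r = −0.689.

-0.689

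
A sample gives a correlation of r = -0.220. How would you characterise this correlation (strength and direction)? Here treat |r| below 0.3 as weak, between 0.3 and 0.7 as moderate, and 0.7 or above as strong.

weak negative

r = -0.220 < 0 so the relationship is negative.
|r| = 0.220, which falls in the weak range.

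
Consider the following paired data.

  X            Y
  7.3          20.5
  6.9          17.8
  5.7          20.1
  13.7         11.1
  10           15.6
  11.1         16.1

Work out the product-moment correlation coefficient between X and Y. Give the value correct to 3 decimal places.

-0.933

n = 6, ΣX = 54.7, ΣY = 101.2, ΣX² = 544.29, ΣY² = 1766.88, ΣXY = 873.82
nΣXY − ΣXΣY = 5242.92 − 5535.64 = -292.72
nΣX² − (ΣX)² = 3265.74 − 2992.09 = 273.65; nΣY² − (ΣY)² = 10601.28 − 10241.44 = 359.84
r = -292.72 / √(273.65 × 359.84) = -292.72 / 313.7996 ≈ -0.933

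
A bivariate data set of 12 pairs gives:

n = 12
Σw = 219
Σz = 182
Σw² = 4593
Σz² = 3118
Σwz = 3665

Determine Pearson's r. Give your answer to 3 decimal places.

r = (nΣwz − ΣwΣz) / √[(nΣw² − (Σw)²)(nΣz² − (Σz)²)]
Numerator: 12×3665 − 219×182 = 4122
Denominator: √[(55116 − 47961)(37416 − 33124)] = √[7155 × 4292] = 5541.5936
r = 4122 / 5541.5936 ≈ 0.744

0.744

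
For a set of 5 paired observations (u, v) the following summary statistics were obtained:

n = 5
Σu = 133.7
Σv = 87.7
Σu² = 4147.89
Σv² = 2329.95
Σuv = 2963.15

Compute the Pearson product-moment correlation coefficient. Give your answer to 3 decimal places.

r = (nΣuv − ΣuΣv) / √[(nΣu² − (Σu)²)(nΣv² − (Σv)²)]
Numerator: 5×2963.15 − 133.7×87.7 = 3090.26
Denominator: √[(20739.45 − 17875.69)(11649.75 − 7691.29)] = √[2863.76 × 3958.46] = 3366.9095
r = 3090.26 / 3366.9095 ≈ 0.918

0.918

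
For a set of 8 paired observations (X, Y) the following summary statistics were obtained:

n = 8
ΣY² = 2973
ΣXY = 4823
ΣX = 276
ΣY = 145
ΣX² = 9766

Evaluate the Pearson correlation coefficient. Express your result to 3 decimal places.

r = (nΣXY − ΣXΣY) / √[(nΣX² − (ΣX)²)(nΣY² − (ΣY)²)]
Numerator: 8×4823 − 276×145 = -1436
Denominator: √[(78128 − 76176)(23784 − 21025)] = √[1952 × 2759] = 2320.6827
r = -1436 / 2320.6827 ≈ -0.619

-0.619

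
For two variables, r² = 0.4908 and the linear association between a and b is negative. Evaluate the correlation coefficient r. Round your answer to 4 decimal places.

|r| = √0.4908 = 0.7006
The association is negative, so r = −0.7006.

-0.7006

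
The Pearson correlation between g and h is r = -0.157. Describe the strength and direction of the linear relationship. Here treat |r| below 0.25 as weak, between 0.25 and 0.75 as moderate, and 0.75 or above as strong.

r = -0.157 < 0 so the relationship is negative.
|r| = 0.157, which falls in the weak range.

weak negative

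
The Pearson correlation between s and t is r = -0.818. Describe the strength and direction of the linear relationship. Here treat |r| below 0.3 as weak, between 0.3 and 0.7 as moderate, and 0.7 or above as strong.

strong negative

r = -0.818 < 0 so the relationship is negative.
|r| = 0.818, which falls in the strong range.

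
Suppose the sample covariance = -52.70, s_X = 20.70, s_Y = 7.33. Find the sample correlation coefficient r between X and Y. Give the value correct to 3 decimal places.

-0.347

r = Cov(X,Y) / (s_X · s_Y) = -52.70 / (20.70 × 7.33)
  = -52.70 / 151.7310 ≈ -0.347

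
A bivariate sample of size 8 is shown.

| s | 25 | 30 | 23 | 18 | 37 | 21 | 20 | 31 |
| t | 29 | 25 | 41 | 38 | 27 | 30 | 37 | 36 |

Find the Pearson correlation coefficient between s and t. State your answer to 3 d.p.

-0.573

n = 8, Σs = 205, Σt = 263, Σs² = 5549, Σt² = 8885, Σst = 6587
nΣst − ΣsΣt = 52696 − 53915 = -1219
nΣs² − (Σs)² = 44392 − 42025 = 2367; nΣt² − (Σt)² = 71080 − 69169 = 1911
r = -1219 / √(2367 × 1911) = -1219 / 2126.8138 ≈ -0.573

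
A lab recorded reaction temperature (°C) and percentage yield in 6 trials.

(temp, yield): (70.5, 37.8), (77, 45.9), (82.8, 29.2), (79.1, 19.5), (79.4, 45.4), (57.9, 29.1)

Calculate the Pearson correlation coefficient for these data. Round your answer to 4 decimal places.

n = 6, Σx = 446.7, Σy = 206.9, Σx² = 33668.67, Σy² = 7676.51, Σxy = 15449.06
nΣxy − ΣxΣy = 92694.36 − 92422.23 = 272.13
nΣx² − (Σx)² = 202012.02 − 199540.89 = 2471.13; nΣy² − (Σy)² = 46059.06 − 42807.61 = 3251.45
r = 272.13 / √(2471.13 × 3251.45) = 272.13 / 2834.5645 ≈ 0.0960

0.0960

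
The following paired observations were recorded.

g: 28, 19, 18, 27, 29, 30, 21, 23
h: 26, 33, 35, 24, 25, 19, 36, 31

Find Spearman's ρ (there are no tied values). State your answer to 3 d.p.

Rank g: 6, 2, 1, 5, 7, 8, 3, 4
Rank h: 4, 6, 7, 2, 3, 1, 8, 5
d = rank(g) − rank(h): 2, -4, -6, 3, 4, 7, -5, -1; Σd² = 156
ρ = 1 − 6Σd² / [n(n²−1)] = 1 − 6×156 / (8×63) = 1 − 936/504 ≈ -0.857

-0.857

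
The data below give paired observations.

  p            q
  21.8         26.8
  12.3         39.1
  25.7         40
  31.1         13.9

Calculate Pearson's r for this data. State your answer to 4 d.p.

n = 4, Σp = 90.9, Σq = 119.8, Σp² = 2254.23, Σq² = 4040.26, Σpq = 2525.46
nΣpq − ΣpΣq = 10101.84 − 10889.82 = -787.98
nΣp² − (Σp)² = 9016.92 − 8262.81 = 754.11; nΣq² − (Σq)² = 16161.04 − 14352.04 = 1809
r = -787.98 / √(754.11 × 1809) = -787.98 / 1167.9833 ≈ -0.6747

-0.6747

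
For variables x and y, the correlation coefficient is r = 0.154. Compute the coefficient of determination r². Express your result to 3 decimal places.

r² = (0.154)² = 0.024

0.024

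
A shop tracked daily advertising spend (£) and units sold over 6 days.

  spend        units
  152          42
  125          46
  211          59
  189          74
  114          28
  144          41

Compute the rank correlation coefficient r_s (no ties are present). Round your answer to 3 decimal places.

Rank spend: 4, 2, 6, 5, 1, 3
Rank units: 3, 4, 5, 6, 1, 2
d = rank(spend) − rank(units): 1, -2, 1, -1, 0, 1; Σd² = 8
ρ = 1 − 6Σd² / [n(n²−1)] = 1 − 6×8 / (6×35) = 1 − 48/210 ≈ 0.771

0.771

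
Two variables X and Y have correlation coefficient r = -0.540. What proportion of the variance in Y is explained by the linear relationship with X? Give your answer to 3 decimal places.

0.292

r² = (-0.540)² = 0.292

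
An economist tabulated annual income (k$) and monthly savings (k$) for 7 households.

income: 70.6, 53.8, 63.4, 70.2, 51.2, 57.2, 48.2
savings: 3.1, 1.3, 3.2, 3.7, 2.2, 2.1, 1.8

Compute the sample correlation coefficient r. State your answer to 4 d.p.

n = 7, Σx = 414.6, Σy = 17.4, Σx² = 25042.92, Σy² = 47.72, Σxy = 1070.94
nΣxy − ΣxΣy = 7496.58 − 7214.04 = 282.54
nΣx² − (Σx)² = 175300.44 − 171893.16 = 3407.28; nΣy² − (Σy)² = 334.04 − 302.76 = 31.28
r = 282.54 / √(3407.28 × 31.28) = 282.54 / 326.4655 ≈ 0.8655

0.8655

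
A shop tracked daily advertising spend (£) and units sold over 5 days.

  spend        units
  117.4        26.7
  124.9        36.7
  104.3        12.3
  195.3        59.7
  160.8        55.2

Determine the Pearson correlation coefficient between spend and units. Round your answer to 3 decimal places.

0.940

n = 5, Σx = 702.7, Σy = 190.6, Σx² = 104259.99, Σy² = 8822.2, Σxy = 29536.87
nΣxy − ΣxΣy = 147684.35 − 133934.62 = 13749.73
nΣx² − (Σx)² = 521299.95 − 493787.29 = 27512.66; nΣy² − (Σy)² = 44111 − 36328.36 = 7782.64
r = 13749.73 / √(27512.66 × 7782.64) = 13749.73 / 14632.8783 ≈ 0.940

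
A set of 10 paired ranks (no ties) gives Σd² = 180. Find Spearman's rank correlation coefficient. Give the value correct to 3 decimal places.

ρ = 1 − 6Σd² / [n(n²−1)] = 1 − 6×180 / (10×99)
  = 1 − 1080/990 = 1 − 1.0909 ≈ -0.091

-0.091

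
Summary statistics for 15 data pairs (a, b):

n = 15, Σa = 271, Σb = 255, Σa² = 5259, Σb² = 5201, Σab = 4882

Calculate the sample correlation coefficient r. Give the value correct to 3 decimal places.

0.491

r = (nΣab − ΣaΣb) / √[(nΣa² − (Σa)²)(nΣb² − (Σb)²)]
Numerator: 15×4882 − 271×255 = 4125
Denominator: √[(78885 − 73441)(78015 − 65025)] = √[5444 × 12990] = 8409.3733
r = 4125 / 8409.3733 ≈ 0.491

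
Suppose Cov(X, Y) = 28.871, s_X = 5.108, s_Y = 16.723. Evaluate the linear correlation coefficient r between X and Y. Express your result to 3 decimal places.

0.338

r = Cov(X,Y) / (s_X · s_Y) = 28.871 / (5.108 × 16.723)
  = 28.871 / 85.4211 ≈ 0.338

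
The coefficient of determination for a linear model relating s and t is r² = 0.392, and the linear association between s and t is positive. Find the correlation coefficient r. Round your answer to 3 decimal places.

|r| = √0.392 = 0.626
The association is positive, so r = 0.626.

0.626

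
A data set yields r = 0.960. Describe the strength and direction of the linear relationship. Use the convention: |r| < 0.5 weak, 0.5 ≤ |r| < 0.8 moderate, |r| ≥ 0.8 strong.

strong positive

r = 0.960 > 0 so the relationship is positive.
|r| = 0.960, which falls in the strong range.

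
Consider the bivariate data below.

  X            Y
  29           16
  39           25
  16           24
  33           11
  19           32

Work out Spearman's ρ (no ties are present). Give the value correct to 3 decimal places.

-0.200

Rank X: 3, 5, 1, 4, 2
Rank Y: 2, 4, 3, 1, 5
d = rank(X) − rank(Y): 1, 1, -2, 3, -3; Σd² = 24
ρ = 1 − 6Σd² / [n(n²−1)] = 1 − 6×24 / (5×24) = 1 − 144/120 ≈ -0.200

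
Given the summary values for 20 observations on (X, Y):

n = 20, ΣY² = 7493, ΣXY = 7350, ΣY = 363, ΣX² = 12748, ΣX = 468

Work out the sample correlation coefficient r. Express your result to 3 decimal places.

-0.898

r = (nΣXY − ΣXΣY) / √[(nΣX² − (ΣX)²)(nΣY² − (ΣY)²)]
Numerator: 20×7350 − 468×363 = -22884
Denominator: √[(254960 − 219024)(149860 − 131769)] = √[35936 × 18091] = 25497.4151
r = -22884 / 25497.4151 ≈ -0.898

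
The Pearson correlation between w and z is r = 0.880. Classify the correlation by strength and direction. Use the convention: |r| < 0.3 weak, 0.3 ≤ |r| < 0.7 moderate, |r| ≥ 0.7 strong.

strong positive

r = 0.880 > 0 so the relationship is positive.
|r| = 0.880, which falls in the strong range.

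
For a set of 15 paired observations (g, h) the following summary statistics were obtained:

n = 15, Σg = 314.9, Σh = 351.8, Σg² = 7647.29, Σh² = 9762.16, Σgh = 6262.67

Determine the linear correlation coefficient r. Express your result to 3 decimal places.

-0.897

r = (nΣgh − ΣgΣh) / √[(nΣg² − (Σg)²)(nΣh² − (Σh)²)]
Numerator: 15×6262.67 − 314.9×351.8 = -16841.77
Denominator: √[(114709.35 − 99162.01)(146432.4 − 123763.24)] = √[15547.34 × 22669.16] = 18773.5223
r = -16841.77 / 18773.5223 ≈ -0.897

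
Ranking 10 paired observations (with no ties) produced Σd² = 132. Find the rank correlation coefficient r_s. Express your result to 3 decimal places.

0.200

ρ = 1 − 6Σd² / [n(n²−1)] = 1 − 6×132 / (10×99)
  = 1 − 792/990 = 1 − 0.8000 ≈ 0.200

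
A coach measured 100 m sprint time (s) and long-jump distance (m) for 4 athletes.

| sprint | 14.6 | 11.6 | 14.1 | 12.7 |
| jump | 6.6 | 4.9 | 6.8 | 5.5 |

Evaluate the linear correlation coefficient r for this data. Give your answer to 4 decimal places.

0.9691

n = 4, Σx = 53, Σy = 23.8, Σx² = 707.82, Σy² = 144.06, Σxy = 318.93
nΣxy − ΣxΣy = 1275.72 − 1261.4 = 14.32
nΣx² − (Σx)² = 2831.28 − 2809 = 22.28; nΣy² − (Σy)² = 576.24 − 566.44 = 9.8
r = 14.32 / √(22.28 × 9.8) = 14.32 / 14.7765 ≈ 0.9691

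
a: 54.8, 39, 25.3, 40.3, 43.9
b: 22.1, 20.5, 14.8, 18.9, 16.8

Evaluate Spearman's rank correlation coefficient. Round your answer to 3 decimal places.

Rank a: 5, 2, 1, 3, 4
Rank b: 5, 4, 1, 3, 2
d = rank(a) − rank(b): 0, -2, 0, 0, 2; Σd² = 8
ρ = 1 − 6Σd² / [n(n²−1)] = 1 − 6×8 / (5×24) = 1 − 48/120 ≈ 0.600

0.600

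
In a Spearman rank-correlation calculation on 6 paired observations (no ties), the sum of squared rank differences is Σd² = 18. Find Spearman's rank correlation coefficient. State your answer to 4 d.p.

0.4857

ρ = 1 − 6Σd² / [n(n²−1)] = 1 − 6×18 / (6×35)
  = 1 − 108/210 = 1 − 0.51429 ≈ 0.4857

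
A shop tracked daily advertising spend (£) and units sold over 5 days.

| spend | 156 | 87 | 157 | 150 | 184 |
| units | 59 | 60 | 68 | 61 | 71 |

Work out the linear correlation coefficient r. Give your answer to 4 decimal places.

n = 5, Σx = 734, Σy = 319, Σx² = 112910, Σy² = 20467, Σxy = 47314
nΣxy − ΣxΣy = 236570 − 234146 = 2424
nΣx² − (Σx)² = 564550 − 538756 = 25794; nΣy² − (Σy)² = 102335 − 101761 = 574
r = 2424 / √(25794 × 574) = 2424 / 3847.8248 ≈ 0.6300

0.6300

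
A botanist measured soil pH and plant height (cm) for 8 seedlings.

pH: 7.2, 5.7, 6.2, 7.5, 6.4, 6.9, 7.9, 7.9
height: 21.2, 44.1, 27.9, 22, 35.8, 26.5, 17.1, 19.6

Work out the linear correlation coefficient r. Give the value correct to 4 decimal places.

-0.9178

n = 8, Σx = 55.7, Σy = 214.2, Σx² = 392.41, Σy² = 6317.12, Σxy = 1443.89
nΣxy − ΣxΣy = 11551.12 − 11930.94 = -379.82
nΣx² − (Σx)² = 3139.28 − 3102.49 = 36.79; nΣy² − (Σy)² = 50536.96 − 45881.64 = 4655.32
r = -379.82 / √(36.79 × 4655.32) = -379.82 / 413.8469 ≈ -0.9178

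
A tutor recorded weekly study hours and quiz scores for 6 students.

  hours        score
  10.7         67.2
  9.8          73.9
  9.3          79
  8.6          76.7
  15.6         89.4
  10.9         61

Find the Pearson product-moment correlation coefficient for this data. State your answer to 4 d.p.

0.4884

n = 6, Σx = 64.9, Σy = 447.2, Σx² = 733.15, Σy² = 33814.3, Σxy = 4897.12
nΣxy − ΣxΣy = 29382.72 − 29023.28 = 359.44
nΣx² − (Σx)² = 4398.9 − 4212.01 = 186.89; nΣy² − (Σy)² = 202885.8 − 199987.84 = 2897.96
r = 359.44 / √(186.89 × 2897.96) = 359.44 / 735.9346 ≈ 0.4884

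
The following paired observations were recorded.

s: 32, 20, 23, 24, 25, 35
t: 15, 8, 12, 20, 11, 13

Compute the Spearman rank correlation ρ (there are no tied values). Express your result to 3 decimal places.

0.486

Rank s: 5, 1, 2, 3, 4, 6
Rank t: 5, 1, 3, 6, 2, 4
d = rank(s) − rank(t): 0, 0, -1, -3, 2, 2; Σd² = 18
ρ = 1 − 6Σd² / [n(n²−1)] = 1 − 6×18 / (6×35) = 1 − 108/210 ≈ 0.486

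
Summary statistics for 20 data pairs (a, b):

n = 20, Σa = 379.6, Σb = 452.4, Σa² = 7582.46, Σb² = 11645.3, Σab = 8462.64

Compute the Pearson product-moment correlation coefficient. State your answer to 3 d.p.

r = (nΣab − ΣaΣb) / √[(nΣa² − (Σa)²)(nΣb² − (Σb)²)]
Numerator: 20×8462.64 − 379.6×452.4 = -2478.24
Denominator: √[(151649.2 − 144096.16)(232906 − 204665.76)] = √[7553.04 × 28240.24] = 14604.7822
r = -2478.24 / 14604.7822 ≈ -0.170

-0.170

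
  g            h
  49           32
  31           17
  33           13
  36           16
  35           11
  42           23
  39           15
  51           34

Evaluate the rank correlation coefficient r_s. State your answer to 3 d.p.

Rank g: 7, 1, 2, 4, 3, 6, 5, 8
Rank h: 7, 5, 2, 4, 1, 6, 3, 8
d = rank(g) − rank(h): 0, -4, 0, 0, 2, 0, 2, 0; Σd² = 24
ρ = 1 − 6Σd² / [n(n²−1)] = 1 − 6×24 / (8×63) = 1 − 144/504 ≈ 0.714

0.714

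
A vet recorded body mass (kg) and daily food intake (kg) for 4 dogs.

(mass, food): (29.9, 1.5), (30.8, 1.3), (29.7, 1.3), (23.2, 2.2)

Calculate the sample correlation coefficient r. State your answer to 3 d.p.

n = 4, Σx = 113.6, Σy = 6.3, Σx² = 3262.98, Σy² = 10.47, Σxy = 174.54
nΣxy − ΣxΣy = 698.16 − 715.68 = -17.52
nΣx² − (Σx)² = 13051.92 − 12904.96 = 146.96; nΣy² − (Σy)² = 41.88 − 39.69 = 2.19
r = -17.52 / √(146.96 × 2.19) = -17.52 / 17.9400 ≈ -0.977

-0.977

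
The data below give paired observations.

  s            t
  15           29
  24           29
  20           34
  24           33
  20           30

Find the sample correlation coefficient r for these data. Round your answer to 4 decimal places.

n = 5, Σs = 103, Σt = 155, Σs² = 2177, Σt² = 4827, Σst = 3203
nΣst − ΣsΣt = 16015 − 15965 = 50
nΣs² − (Σs)² = 10885 − 10609 = 276; nΣt² − (Σt)² = 24135 − 24025 = 110
r = 50 / √(276 × 110) = 50 / 174.2412 ≈ 0.2870

0.2870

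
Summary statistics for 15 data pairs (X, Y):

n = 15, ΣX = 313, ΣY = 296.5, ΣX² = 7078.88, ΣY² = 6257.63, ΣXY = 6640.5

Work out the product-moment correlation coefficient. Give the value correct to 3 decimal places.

r = (nΣXY − ΣXΣY) / √[(nΣX² − (ΣX)²)(nΣY² − (ΣY)²)]
Numerator: 15×6640.5 − 313×296.5 = 6803
Denominator: √[(106183.2 − 97969)(93864.45 − 87912.25)] = √[8214.2 × 5952.2] = 6992.3216
r = 6803 / 6992.3216 ≈ 0.973

0.973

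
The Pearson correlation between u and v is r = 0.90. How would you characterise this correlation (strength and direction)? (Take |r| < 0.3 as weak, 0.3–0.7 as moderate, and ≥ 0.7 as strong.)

r = 0.90 > 0 so the relationship is positive.
|r| = 0.90, which falls in the strong range.

strong positive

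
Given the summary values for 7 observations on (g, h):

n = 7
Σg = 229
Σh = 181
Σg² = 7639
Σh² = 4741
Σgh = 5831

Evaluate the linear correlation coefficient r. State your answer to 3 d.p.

r = (nΣgh − ΣgΣh) / √[(nΣg² − (Σg)²)(nΣh² − (Σh)²)]
Numerator: 7×5831 − 229×181 = -632
Denominator: √[(53473 − 52441)(33187 − 32761)] = √[1032 × 426] = 663.0475
r = -632 / 663.0475 ≈ -0.953

-0.953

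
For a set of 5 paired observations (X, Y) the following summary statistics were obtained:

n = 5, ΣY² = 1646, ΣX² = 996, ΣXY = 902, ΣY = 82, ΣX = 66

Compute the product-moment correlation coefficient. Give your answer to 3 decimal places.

r = (nΣXY − ΣXΣY) / √[(nΣX² − (ΣX)²)(nΣY² − (ΣY)²)]
Numerator: 5×902 − 66×82 = -902
Denominator: √[(4980 − 4356)(8230 − 6724)] = √[624 × 1506] = 969.4039
r = -902 / 969.4039 ≈ -0.930

-0.930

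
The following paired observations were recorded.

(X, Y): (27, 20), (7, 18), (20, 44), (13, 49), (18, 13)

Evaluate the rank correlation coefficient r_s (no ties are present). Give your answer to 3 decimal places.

0.100

Rank X: 5, 1, 4, 2, 3
Rank Y: 3, 2, 4, 5, 1
d = rank(X) − rank(Y): 2, -1, 0, -3, 2; Σd² = 18
ρ = 1 − 6Σd² / [n(n²−1)] = 1 − 6×18 / (5×24) = 1 − 108/120 ≈ 0.100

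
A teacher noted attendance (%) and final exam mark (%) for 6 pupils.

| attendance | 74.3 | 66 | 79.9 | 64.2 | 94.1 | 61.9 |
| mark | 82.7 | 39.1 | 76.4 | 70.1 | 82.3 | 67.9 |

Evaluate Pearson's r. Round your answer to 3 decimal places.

0.567

n = 6, Σx = 440.4, Σy = 418.5, Σx² = 33068.56, Σy² = 30502.77, Σxy = 31277.43
nΣxy − ΣxΣy = 187664.58 − 184307.4 = 3357.18
nΣx² − (Σx)² = 198411.36 − 193952.16 = 4459.2; nΣy² − (Σy)² = 183016.62 − 175142.25 = 7874.37
r = 3357.18 / √(4459.2 × 7874.37) = 3357.18 / 5925.6553 ≈ 0.567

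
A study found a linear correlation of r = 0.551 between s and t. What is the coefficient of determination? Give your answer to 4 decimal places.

0.3036

r² = (0.551)² = 0.3036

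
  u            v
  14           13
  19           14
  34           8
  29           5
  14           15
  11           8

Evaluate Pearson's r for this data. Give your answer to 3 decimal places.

-0.574

n = 6, Σu = 121, Σv = 63, Σu² = 2871, Σv² = 743, Σuv = 1163
nΣuv − ΣuΣv = 6978 − 7623 = -645
nΣu² − (Σu)² = 17226 − 14641 = 2585; nΣv² − (Σv)² = 4458 − 3969 = 489
r = -645 / √(2585 × 489) = -645 / 1124.3065 ≈ -0.574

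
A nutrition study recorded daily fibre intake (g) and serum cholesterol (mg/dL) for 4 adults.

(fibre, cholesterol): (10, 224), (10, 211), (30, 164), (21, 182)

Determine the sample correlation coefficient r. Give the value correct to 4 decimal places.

n = 4, Σx = 71, Σy = 781, Σx² = 1541, Σy² = 154717, Σxy = 13092
nΣxy − ΣxΣy = 52368 − 55451 = -3083
nΣx² − (Σx)² = 6164 − 5041 = 1123; nΣy² − (Σy)² = 618868 − 609961 = 8907
r = -3083 / √(1123 × 8907) = -3083 / 3162.6826 ≈ -0.9748

-0.9748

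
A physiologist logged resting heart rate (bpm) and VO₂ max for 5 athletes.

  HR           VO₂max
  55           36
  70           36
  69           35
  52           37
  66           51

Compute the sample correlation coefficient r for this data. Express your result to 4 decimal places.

0.1647

n = 5, Σx = 312, Σy = 195, Σx² = 19746, Σy² = 7787, Σxy = 12205
nΣxy − ΣxΣy = 61025 − 60840 = 185
nΣx² − (Σx)² = 98730 − 97344 = 1386; nΣy² − (Σy)² = 38935 − 38025 = 910
r = 185 / √(1386 × 910) = 185 / 1123.0583 ≈ 0.1647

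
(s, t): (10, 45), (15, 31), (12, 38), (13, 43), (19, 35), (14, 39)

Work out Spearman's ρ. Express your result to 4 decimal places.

-0.7714

Rank s: 1, 5, 2, 3, 6, 4
Rank t: 6, 1, 3, 5, 2, 4
d = rank(s) − rank(t): -5, 4, -1, -2, 4, 0; Σd² = 62
ρ = 1 − 6Σd² / [n(n²−1)] = 1 − 6×62 / (6×35) = 1 − 372/210 ≈ -0.7714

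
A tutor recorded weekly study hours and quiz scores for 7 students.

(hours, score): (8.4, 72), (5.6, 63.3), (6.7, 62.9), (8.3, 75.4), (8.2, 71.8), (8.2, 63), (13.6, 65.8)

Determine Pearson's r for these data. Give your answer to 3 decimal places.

0.127

n = 7, Σx = 59, Σy = 474.2, Σx² = 535.14, Σy² = 32286.34, Σxy = 4006.77
nΣxy − ΣxΣy = 28047.39 − 27977.8 = 69.59
nΣx² − (Σx)² = 3745.98 − 3481 = 264.98; nΣy² − (Σy)² = 226004.38 − 224865.64 = 1138.74
r = 69.59 / √(264.98 × 1138.74) = 69.59 / 549.3117 ≈ 0.127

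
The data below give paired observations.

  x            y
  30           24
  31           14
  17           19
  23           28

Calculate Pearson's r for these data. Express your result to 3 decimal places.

-0.211

n = 4, Σx = 101, Σy = 85, Σx² = 2679, Σy² = 1917, Σxy = 2121
nΣxy − ΣxΣy = 8484 − 8585 = -101
nΣx² − (Σx)² = 10716 − 10201 = 515; nΣy² − (Σy)² = 7668 − 7225 = 443
r = -101 / √(515 × 443) = -101 / 477.6453 ≈ -0.211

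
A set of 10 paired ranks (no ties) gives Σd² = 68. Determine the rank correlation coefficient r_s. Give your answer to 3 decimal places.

ρ = 1 − 6Σd² / [n(n²−1)] = 1 − 6×68 / (10×99)
  = 1 − 408/990 = 1 − 0.4121 ≈ 0.588

0.588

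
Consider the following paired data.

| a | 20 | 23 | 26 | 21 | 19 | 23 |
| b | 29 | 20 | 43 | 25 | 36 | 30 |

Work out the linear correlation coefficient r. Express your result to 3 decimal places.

n = 6, Σa = 132, Σb = 183, Σa² = 2936, Σb² = 5911, Σab = 4057
nΣab − ΣaΣb = 24342 − 24156 = 186
nΣa² − (Σa)² = 17616 − 17424 = 192; nΣb² − (Σb)² = 35466 − 33489 = 1977
r = 186 / √(192 × 1977) = 186 / 616.1039 ≈ 0.302

0.302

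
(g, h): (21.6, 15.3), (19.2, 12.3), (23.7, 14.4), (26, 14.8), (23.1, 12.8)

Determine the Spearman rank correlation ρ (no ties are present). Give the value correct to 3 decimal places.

0.400

Rank g: 2, 1, 4, 5, 3
Rank h: 5, 1, 3, 4, 2
d = rank(g) − rank(h): -3, 0, 1, 1, 1; Σd² = 12
ρ = 1 − 6Σd² / [n(n²−1)] = 1 − 6×12 / (5×24) = 1 − 72/120 ≈ 0.400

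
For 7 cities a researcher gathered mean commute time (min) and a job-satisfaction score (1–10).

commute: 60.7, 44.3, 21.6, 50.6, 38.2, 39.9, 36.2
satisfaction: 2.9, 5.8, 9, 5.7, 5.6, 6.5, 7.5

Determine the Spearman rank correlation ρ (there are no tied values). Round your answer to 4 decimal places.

Rank commute: 7, 5, 1, 6, 3, 4, 2
Rank satisfaction: 1, 4, 7, 3, 2, 5, 6
d = rank(commute) − rank(satisfaction): 6, 1, -6, 3, 1, -1, -4; Σd² = 100
ρ = 1 − 6Σd² / [n(n²−1)] = 1 − 6×100 / (7×48) = 1 − 600/336 ≈ -0.7857

-0.7857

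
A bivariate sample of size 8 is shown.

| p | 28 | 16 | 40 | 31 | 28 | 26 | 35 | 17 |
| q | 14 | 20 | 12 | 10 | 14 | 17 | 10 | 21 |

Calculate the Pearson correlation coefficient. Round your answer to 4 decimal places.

n = 8, Σp = 221, Σq = 118, Σp² = 6575, Σq² = 1866, Σpq = 3043
nΣpq − ΣpΣq = 24344 − 26078 = -1734
nΣp² − (Σp)² = 52600 − 48841 = 3759; nΣq² − (Σq)² = 14928 − 13924 = 1004
r = -1734 / √(3759 × 1004) = -1734 / 1942.6878 ≈ -0.8926

-0.8926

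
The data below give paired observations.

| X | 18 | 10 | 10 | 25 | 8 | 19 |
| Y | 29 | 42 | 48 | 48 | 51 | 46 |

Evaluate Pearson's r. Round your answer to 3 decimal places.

-0.211

n = 6, ΣX = 90, ΣY = 264, ΣX² = 1574, ΣY² = 11930, ΣXY = 3904
nΣXY − ΣXΣY = 23424 − 23760 = -336
nΣX² − (ΣX)² = 9444 − 8100 = 1344; nΣY² − (ΣY)² = 71580 − 69696 = 1884
r = -336 / √(1344 × 1884) = -336 / 1591.2561 ≈ -0.211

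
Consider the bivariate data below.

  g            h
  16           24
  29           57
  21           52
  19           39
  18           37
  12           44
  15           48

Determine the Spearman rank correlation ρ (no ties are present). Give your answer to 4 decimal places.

Rank g: 3, 7, 6, 5, 4, 1, 2
Rank h: 1, 7, 6, 3, 2, 4, 5
d = rank(g) − rank(h): 2, 0, 0, 2, 2, -3, -3; Σd² = 30
ρ = 1 − 6Σd² / [n(n²−1)] = 1 − 6×30 / (7×48) = 1 − 180/336 ≈ 0.4643

0.4643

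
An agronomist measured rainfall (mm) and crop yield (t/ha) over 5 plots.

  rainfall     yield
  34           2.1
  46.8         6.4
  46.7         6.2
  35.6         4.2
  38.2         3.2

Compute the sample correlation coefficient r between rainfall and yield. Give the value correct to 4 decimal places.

n = 5, Σx = 201.3, Σy = 22.1, Σx² = 8253.73, Σy² = 111.69, Σxy = 932.22
nΣxy − ΣxΣy = 4661.1 − 4448.73 = 212.37
nΣx² − (Σx)² = 41268.65 − 40521.69 = 746.96; nΣy² − (Σy)² = 558.45 − 488.41 = 70.04
r = 212.37 / √(746.96 × 70.04) = 212.37 / 228.7293 ≈ 0.9285

0.9285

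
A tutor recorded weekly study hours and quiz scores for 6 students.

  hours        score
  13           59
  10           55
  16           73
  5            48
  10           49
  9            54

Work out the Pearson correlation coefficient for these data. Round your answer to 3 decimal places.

0.895

n = 6, Σx = 63, Σy = 338, Σx² = 731, Σy² = 19456, Σxy = 3701
nΣxy − ΣxΣy = 22206 − 21294 = 912
nΣx² − (Σx)² = 4386 − 3969 = 417; nΣy² − (Σy)² = 116736 − 114244 = 2492
r = 912 / √(417 × 2492) = 912 / 1019.3939 ≈ 0.895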